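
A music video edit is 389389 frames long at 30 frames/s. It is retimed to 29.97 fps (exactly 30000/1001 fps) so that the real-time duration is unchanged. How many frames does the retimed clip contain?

Target frames = source frames × (target rate / source rate) = 389389 × (30000/1001)/(30) = 389389 × 1000/1001 = 389000.

389000 frames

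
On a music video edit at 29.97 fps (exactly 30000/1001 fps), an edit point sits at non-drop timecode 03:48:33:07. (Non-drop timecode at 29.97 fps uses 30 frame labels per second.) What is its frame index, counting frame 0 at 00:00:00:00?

frame 411397

Total seconds to the label: (3 × 3600 + 48 × 60 + 33) = 13713.
Frame index = 13713 × 30 + 7 = 411397.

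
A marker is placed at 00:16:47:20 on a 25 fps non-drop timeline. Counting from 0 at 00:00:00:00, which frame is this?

frame 25195

Total seconds to the label: (0 × 3600 + 16 × 60 + 47) = 1007.
Frame index = 1007 × 25 + 20 = 25195.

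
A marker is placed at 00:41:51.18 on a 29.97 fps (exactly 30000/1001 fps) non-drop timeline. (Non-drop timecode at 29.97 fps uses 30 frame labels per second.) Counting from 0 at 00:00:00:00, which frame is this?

75348

Total seconds to the label: (0 × 3600 + 41 × 60 + 51) = 2511.
Frame index = 2511 × 30 + 18 = 75348.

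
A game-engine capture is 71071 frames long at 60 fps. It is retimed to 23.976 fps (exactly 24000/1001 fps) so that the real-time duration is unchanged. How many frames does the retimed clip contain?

28400 frames

Target frames = source frames × (target rate / source rate) = 71071 × (24000/1001)/(60) = 71071 × 400/1001 = 28400.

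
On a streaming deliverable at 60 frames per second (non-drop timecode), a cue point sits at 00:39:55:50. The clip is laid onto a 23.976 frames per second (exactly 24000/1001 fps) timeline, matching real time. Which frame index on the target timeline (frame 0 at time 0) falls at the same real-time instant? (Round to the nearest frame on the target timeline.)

Source frame index: (0×3600 + 39×60 + 55) × 60 + 50 = 143750.
Real time: 143750 / (60) = 14375/6 s.
Target frame: (14375/6) × (24000/1001) = 57500000/1001 ≈ 57442.557 → 57443.

frame 57443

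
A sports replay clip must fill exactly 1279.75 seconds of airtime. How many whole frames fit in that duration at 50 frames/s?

63987 frames

Frames = 1279.75 × 50 = 127975/2 ≈ 63987.5000.
Complete frames: 63987.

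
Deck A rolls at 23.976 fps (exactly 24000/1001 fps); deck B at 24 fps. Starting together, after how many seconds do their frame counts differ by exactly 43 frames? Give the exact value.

The gap grows by |24 − 24000/1001| = 24/1001 frames per second.
Time for a 43-frame gap: 43 ÷ (24/1001) = 43043/24 s.

43043/24 seconds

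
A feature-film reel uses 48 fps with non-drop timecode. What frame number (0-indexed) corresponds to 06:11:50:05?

1070885

Total seconds to the label: (6 × 3600 + 11 × 60 + 50) = 22310.
Frame index = 22310 × 48 + 5 = 1070885.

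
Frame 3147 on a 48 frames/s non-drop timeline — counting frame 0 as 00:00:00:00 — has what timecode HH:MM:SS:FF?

3147 ÷ 48 = 65 full seconds, remainder 27 frames.
65 s = 0 h 1 min 5 s.
Timecode: 00:01:05:27.

00:01:05:27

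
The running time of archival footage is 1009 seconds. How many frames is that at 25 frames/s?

Frames = 1009 × 25 = 25225.

25225 frames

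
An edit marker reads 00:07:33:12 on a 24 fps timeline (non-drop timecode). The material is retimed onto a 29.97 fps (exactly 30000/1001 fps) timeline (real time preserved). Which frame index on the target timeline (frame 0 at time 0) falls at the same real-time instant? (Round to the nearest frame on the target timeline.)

Source frame index: (0×3600 + 7×60 + 33) × 24 + 12 = 10884.
Real time: 10884 / (24) = 907/2 s.
Target frame: (907/2) × (30000/1001) = 13605000/1001 ≈ 13591.409 → 13591.

frame 13591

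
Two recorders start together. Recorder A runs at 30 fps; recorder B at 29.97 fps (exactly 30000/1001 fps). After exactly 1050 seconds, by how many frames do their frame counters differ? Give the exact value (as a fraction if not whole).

A emits 30 × 1050 = 31500 frames; B emits 30000/1001 × 1050 = 4500000/143.
Difference = 4500/143 frames (≈ 31.4685); B is behind A.

4500/143 frames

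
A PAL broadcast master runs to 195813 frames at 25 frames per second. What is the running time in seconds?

7832.52 seconds

Running time = 195813 / (25) = 7832.52 s.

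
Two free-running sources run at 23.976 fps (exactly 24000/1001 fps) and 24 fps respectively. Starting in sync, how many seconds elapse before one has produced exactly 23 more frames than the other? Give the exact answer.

23023/24 seconds

The gap grows by |24 − 24000/1001| = 24/1001 frames per second.
Time for a 23-frame gap: 23 ÷ (24/1001) = 23023/24 s.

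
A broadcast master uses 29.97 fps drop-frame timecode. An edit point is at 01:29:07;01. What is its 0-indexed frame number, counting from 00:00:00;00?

As if non-drop at 30 labels/s: (1 × 3600 + 29 × 60 + 7) × 30 + 1 = 160411.
Minute boundaries passed: 89; those not divisible by 10: 89 − 8 = 81; dropped labels = 2 × 81 = 162.
Actual frame index = 160411 − 162 = 160249.

160249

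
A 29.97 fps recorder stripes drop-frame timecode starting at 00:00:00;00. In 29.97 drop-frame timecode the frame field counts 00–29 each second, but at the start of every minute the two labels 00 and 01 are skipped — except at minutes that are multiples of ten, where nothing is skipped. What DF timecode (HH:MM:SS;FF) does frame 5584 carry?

00:03:06;10

Each 10-minute DF block holds 10 × 60 × 30 − 9 × 2 = 17982 frames. 5584 ÷ 17982 → 0 full blocks, remainder 5584.
Within the partial block the first minute is 1800 frames and each further minute 1798, so 3 further minute boundaries passed. Total skipped labels = 18 × 0 + 2 × 3 = 6.
Non-drop label index = 5584 + 6 = 5590; at 30 labels/s that is 00:03:06:10, i.e. DF 00:03:06;10.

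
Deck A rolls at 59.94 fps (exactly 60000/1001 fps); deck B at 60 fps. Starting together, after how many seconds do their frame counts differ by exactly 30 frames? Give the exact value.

500.5 seconds

The gap grows by |60 − 60000/1001| = 60/1001 frames per second.
Time for a 30-frame gap: 30 ÷ (60/1001) = 500.5 s.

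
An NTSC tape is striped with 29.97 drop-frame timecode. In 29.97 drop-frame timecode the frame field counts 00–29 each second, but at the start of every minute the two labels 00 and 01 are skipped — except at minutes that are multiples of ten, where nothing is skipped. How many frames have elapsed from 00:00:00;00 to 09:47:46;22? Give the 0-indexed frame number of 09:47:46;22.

As if non-drop at 30 labels/s: (9 × 3600 + 47 × 60 + 46) × 30 + 22 = 1058002.
Minute boundaries passed: 587; those not divisible by 10: 587 − 58 = 529; dropped labels = 2 × 529 = 1058.
Actual frame index = 1058002 − 1058 = 1056944.

1056944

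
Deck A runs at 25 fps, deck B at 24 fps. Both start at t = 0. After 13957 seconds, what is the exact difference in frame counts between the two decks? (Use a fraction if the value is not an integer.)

13957 frames

A emits 25 × 13957 = 348925 frames; B emits 24 × 13957 = 334968.
Difference = 13957 frames; B is behind A.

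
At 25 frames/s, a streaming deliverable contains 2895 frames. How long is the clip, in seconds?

115.8 seconds

Running time = 2895 / (25) = 115.8 s.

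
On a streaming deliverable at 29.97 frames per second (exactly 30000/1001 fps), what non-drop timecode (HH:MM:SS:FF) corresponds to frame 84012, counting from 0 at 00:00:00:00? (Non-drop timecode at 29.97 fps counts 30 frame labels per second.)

00:46:40:12

84012 ÷ 30 = 2800 full seconds, remainder 12 frames.
2800 s = 0 h 46 min 40 s.
Timecode: 00:46:40:12.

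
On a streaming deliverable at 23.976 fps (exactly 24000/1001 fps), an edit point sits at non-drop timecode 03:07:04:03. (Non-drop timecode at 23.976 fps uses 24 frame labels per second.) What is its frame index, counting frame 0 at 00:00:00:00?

Total seconds to the label: (3 × 3600 + 7 × 60 + 4) = 11224.
Frame index = 11224 × 24 + 3 = 269379.

frame 269379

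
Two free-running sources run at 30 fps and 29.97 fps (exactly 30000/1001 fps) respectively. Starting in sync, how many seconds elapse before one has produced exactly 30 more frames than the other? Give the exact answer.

1001 seconds

The gap grows by |30000/1001 − 30| = 30/1001 frames per second.
Time for a 30-frame gap: 30 ÷ (30/1001) = 1001 s.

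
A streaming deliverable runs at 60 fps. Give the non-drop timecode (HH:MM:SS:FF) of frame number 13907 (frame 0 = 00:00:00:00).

13907 ÷ 60 = 231 full seconds, remainder 47 frames.
231 s = 0 h 3 min 51 s.
Timecode: 00:03:51:47.

00:03:51:47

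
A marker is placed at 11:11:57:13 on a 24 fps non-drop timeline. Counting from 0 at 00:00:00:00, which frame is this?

967621

Total seconds to the label: (11 × 3600 + 11 × 60 + 57) = 40317.
Frame index = 40317 × 24 + 13 = 967621.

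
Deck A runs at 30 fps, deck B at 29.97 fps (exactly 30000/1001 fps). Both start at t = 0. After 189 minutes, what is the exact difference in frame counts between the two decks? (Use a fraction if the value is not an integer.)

48600/143 frames

189 min = 11340 s.
A emits 30 × 11340 = 340200 frames; B emits 30000/1001 × 11340 = 48600000/143.
Difference = 48600/143 frames (≈ 339.8601); B is behind A.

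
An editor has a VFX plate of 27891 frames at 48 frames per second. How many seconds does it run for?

Running time = 27891 / (48) = 581.0625 s.

581.0625 seconds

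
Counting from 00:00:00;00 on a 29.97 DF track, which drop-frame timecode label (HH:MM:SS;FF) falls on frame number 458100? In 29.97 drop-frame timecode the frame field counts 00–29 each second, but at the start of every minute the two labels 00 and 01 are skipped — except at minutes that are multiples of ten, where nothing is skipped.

Ten DF minutes hold 17982 frames, so frame 458100 lies in block 25 (frames 449550–467531) with 8550 frames into that block.
The block's first minute is 1800 frames and the rest 1798 each; 8550 frames reaches minute 4, so 25 × 18 + 4 × 2 = 458 labels have been skipped so far.
Adding those back, label number 458100 + 458 = 458558 at 30 labels/s is 15285 s + 8 f = 4 h 14 min 45 s frame 8, i.e. 04:14:45;08.

04:14:45;08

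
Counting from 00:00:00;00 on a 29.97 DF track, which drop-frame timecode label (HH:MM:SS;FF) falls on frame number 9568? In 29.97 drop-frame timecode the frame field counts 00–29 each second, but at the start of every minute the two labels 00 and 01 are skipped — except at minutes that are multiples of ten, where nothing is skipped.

00:05:19;08

Each 10-minute DF block holds 10 × 60 × 30 − 9 × 2 = 17982 frames. 9568 ÷ 17982 → 0 full blocks, remainder 9568.
Within the partial block the first minute is 1800 frames and each further minute 1798, so 5 further minute boundaries passed. Total skipped labels = 18 × 0 + 2 × 5 = 10.
Non-drop label index = 9568 + 10 = 9578; at 30 labels/s that is 00:05:19:08, i.e. DF 00:05:19;08.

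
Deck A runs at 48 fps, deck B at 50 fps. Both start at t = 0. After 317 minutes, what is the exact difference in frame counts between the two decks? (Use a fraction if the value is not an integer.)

38040 frames

317 min = 19020 s.
A emits 48 × 19020 = 912960 frames; B emits 50 × 19020 = 951000.
Difference = 38040 frames; B is ahead of A.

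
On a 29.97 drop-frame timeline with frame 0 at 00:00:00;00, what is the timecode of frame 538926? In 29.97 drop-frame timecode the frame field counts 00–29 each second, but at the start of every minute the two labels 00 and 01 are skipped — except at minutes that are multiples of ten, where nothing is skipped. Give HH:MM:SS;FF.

Each 10-minute DF block holds 10 × 60 × 30 − 9 × 2 = 17982 frames. 538926 ÷ 17982 → 29 full blocks, remainder 17448.
Within the partial block the first minute is 1800 frames and each further minute 1798, so 9 further minute boundaries passed. Total skipped labels = 18 × 29 + 2 × 9 = 540.
Non-drop label index = 538926 + 540 = 539466; at 30 labels/s that is 04:59:42:06, i.e. DF 04:59:42;06.

04:59:42;06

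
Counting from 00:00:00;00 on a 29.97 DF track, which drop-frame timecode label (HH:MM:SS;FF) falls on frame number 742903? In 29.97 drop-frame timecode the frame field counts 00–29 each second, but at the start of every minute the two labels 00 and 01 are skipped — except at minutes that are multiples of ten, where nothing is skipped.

Each 10-minute DF block holds 10 × 60 × 30 − 9 × 2 = 17982 frames. 742903 ÷ 17982 → 41 full blocks, remainder 5641.
Within the partial block the first minute is 1800 frames and each further minute 1798, so 3 further minute boundaries passed. Total skipped labels = 18 × 41 + 2 × 3 = 744.
Non-drop label index = 742903 + 744 = 743647; at 30 labels/s that is 06:53:08:07, i.e. DF 06:53:08;07.

06:53:08;07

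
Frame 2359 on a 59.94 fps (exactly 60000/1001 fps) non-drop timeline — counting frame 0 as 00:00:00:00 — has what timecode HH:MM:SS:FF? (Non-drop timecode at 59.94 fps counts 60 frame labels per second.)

00:00:39:19

2359 ÷ 60 = 39 full seconds, remainder 19 frames.
39 s = 0 h 0 min 39 s.
Timecode: 00:00:39:19.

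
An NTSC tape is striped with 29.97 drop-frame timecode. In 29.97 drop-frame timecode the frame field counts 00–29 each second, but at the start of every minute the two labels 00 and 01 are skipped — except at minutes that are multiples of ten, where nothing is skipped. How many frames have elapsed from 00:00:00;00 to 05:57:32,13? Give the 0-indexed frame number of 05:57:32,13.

642929

Complete 10-minute blocks: 35, each 17982 frames → 629370.
Remaining 7 whole minutes in the current block: 1800 + 6 × 1798 = 12588 frames.
Within the current minute: 32 × 30 + 13 − 2 = 971 (labels ;00/;01 skipped at this minute). Total = 629370 + 12588 + 971 = 642929.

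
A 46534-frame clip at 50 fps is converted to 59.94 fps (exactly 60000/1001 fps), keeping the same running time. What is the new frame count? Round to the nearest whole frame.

Frames at target rate = 46534 × (60000/1001) / (50) = 55840800/1001 ≈ 55785.015.
Nearest whole frame: 55785.

55785 frames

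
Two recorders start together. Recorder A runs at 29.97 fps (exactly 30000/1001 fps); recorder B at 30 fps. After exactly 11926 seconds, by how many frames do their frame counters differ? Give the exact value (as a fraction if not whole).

A emits 30000/1001 × 11926 = 357780000/1001 frames; B emits 30 × 11926 = 357780.
Difference = 357780/1001 frames (≈ 357.4226); B is ahead of A.

357780/1001 frames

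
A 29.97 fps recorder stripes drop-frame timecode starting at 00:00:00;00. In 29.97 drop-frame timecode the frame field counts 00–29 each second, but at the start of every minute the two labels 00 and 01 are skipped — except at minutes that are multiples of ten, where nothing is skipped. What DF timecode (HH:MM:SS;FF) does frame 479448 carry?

04:26:37;18

Ten DF minutes hold 17982 frames, so frame 479448 lies in block 26 (frames 467532–485513) with 11916 frames into that block.
The block's first minute is 1800 frames and the rest 1798 each; 11916 frames reaches minute 6, so 26 × 18 + 6 × 2 = 480 labels have been skipped so far.
Adding those back, label number 479448 + 480 = 479928 at 30 labels/s is 15997 s + 18 f = 4 h 26 min 37 s frame 18, i.e. 04:26:37;18.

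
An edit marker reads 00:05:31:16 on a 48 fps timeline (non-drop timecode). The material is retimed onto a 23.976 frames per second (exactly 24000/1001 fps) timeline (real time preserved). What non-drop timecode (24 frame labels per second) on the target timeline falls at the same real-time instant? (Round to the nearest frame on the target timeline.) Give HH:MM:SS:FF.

Source frame index: (0×3600 + 5×60 + 31) × 48 + 16 = 15904.
Real time: 15904 / (48) = 994/3 s.
Target frame: (994/3) × (24000/1001) = 1136000/143 ≈ 7944.056 → 7944.
At 24 labels/s: frame 7944 → 00:05:31:00.

00:05:31:00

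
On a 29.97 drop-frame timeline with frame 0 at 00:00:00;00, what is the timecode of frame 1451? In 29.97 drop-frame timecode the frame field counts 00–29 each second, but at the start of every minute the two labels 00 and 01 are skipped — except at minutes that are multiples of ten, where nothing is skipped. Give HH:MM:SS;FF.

Each 10-minute DF block holds 10 × 60 × 30 − 9 × 2 = 17982 frames. 1451 ÷ 17982 → 0 full blocks, remainder 1451.
Within the partial block the first minute is 1800 frames and each further minute 1798, so 0 further minute boundaries passed. Total skipped labels = 18 × 0 + 2 × 0 = 0.
Non-drop label index = 1451 + 0 = 1451; at 30 labels/s that is 00:00:48:11, i.e. DF 00:00:48;11.

00:00:48;11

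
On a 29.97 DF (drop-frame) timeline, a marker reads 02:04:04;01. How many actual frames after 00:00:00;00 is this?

223097

As if non-drop at 30 labels/s: (2 × 3600 + 4 × 60 + 4) × 30 + 1 = 223321.
Minute boundaries passed: 124; those not divisible by 10: 124 − 12 = 112; dropped labels = 2 × 112 = 224.
Actual frame index = 223321 − 224 = 223097.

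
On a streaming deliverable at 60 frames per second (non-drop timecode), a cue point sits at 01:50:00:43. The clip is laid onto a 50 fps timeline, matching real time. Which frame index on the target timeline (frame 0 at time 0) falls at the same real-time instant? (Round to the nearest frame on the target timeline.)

Source frame index: (1×3600 + 50×60 + 0) × 60 + 43 = 396043.
Real time: 396043 / (60) = 396043/60 s.
Target frame: (396043/60) × (50) = 1980215/6 ≈ 330035.833 → 330036.

frame 330036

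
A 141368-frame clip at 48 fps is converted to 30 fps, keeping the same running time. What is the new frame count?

88355 frames

Target frames = source frames × (target rate / source rate) = 141368 × (30)/(48) = 141368 × 5/8 = 88355.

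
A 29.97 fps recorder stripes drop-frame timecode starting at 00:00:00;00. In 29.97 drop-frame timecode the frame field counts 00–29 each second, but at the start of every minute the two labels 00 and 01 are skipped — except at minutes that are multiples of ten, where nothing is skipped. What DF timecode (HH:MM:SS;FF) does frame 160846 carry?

01:29:26;28

Each 10-minute DF block holds 10 × 60 × 30 − 9 × 2 = 17982 frames. 160846 ÷ 17982 → 8 full blocks, remainder 16990.
Within the partial block the first minute is 1800 frames and each further minute 1798, so 9 further minute boundaries passed. Total skipped labels = 18 × 8 + 2 × 9 = 162.
Non-drop label index = 160846 + 162 = 161008; at 30 labels/s that is 01:29:26:28, i.e. DF 01:29:26;28.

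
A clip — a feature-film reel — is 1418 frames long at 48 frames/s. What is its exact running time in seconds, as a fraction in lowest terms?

Running time = 1418 ÷ (48) = 1418 × 1/48 = 709/24 s.

709/24 seconds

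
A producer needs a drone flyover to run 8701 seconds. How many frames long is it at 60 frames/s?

Frames = 8701 × 60 = 522060.

522060 frames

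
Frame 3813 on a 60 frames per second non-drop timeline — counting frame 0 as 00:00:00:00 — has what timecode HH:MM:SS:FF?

3813 ÷ 60 = 63 full seconds, remainder 33 frames.
63 s = 0 h 1 min 3 s.
Timecode: 00:01:03:33.

00:01:03:33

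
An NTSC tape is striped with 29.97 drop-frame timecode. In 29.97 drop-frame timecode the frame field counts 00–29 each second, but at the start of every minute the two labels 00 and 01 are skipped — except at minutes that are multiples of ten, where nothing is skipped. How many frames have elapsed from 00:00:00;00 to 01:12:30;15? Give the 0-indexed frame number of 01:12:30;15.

Complete 10-minute blocks: 7, each 17982 frames → 125874.
Remaining 2 whole minutes in the current block: 1800 + 1 × 1798 = 3598 frames.
Within the current minute: 30 × 30 + 15 − 2 = 913 (labels ;00/;01 skipped at this minute). Total = 125874 + 3598 + 913 = 130385.

130385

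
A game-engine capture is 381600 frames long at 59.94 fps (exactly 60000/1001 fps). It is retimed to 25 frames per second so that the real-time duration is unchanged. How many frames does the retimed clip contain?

Target frames = source frames × (target rate / source rate) = 381600 × (25)/(60000/1001) = 381600 × 1001/2400 = 159159.

159159 frames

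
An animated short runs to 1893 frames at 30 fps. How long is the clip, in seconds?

Running time = 1893 / (30) = 63.1 s.

63.1 seconds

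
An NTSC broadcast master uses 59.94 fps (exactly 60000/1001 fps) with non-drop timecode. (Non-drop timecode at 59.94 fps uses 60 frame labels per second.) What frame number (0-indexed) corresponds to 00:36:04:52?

Total seconds to the label: (0 × 3600 + 36 × 60 + 4) = 2164.
Frame index = 2164 × 60 + 52 = 129892.

frame 129892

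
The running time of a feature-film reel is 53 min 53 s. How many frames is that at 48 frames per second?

53 min 53 s = 3233 s.
Frames = 3233 × 48 = 155184.

155184 frames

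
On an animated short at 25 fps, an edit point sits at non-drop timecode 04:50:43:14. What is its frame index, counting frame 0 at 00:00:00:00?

436089

Total seconds to the label: (4 × 3600 + 50 × 60 + 43) = 17443.
Frame index = 17443 × 25 + 14 = 436089.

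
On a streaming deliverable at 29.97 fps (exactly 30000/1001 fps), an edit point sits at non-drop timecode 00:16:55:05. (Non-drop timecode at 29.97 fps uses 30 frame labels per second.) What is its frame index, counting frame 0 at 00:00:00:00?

Total seconds to the label: (0 × 3600 + 16 × 60 + 55) = 1015.
Frame index = 1015 × 30 + 5 = 30455.

frame 30455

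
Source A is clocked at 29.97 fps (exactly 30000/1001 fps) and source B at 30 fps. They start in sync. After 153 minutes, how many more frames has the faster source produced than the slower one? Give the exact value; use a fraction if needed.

275400/1001 frames

153 min = 9180 s.
A emits 30000/1001 × 9180 = 275400000/1001 frames; B emits 30 × 9180 = 275400.
Difference = 275400/1001 frames (≈ 275.1249); B is ahead of A.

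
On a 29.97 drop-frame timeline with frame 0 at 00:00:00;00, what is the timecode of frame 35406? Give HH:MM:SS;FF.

Each 10-minute DF block holds 10 × 60 × 30 − 9 × 2 = 17982 frames. 35406 ÷ 17982 → 1 full block, remainder 17424.
Within the partial block the first minute is 1800 frames and each further minute 1798, so 9 further minute boundaries passed. Total skipped labels = 18 × 1 + 2 × 9 = 36.
Non-drop label index = 35406 + 36 = 35442; at 30 labels/s that is 00:19:41:12, i.e. DF 00:19:41;12.

00:19:41;12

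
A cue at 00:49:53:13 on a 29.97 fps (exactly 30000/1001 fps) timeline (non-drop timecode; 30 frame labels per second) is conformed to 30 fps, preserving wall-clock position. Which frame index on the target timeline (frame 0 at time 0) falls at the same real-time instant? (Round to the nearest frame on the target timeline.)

Source frame index: (0×3600 + 49×60 + 53) × 30 + 13 = 89803.
Real time: 89803 / (30000/1001) = 89892803/30000 s.
Target frame: (89892803/30000) × (30) = 89892803/1000 ≈ 89892.803 → 89893.

frame 89893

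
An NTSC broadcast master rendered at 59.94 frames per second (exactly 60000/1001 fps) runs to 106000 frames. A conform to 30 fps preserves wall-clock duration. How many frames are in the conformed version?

53053 frames

Target frames = source frames × (target rate / source rate) = 106000 × (30)/(60000/1001) = 106000 × 1001/2000 = 53053.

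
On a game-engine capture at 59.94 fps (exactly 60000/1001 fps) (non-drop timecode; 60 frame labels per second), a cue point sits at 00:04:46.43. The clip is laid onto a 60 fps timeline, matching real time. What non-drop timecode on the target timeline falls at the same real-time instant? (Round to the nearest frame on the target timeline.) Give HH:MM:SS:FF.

00:04:47:00

Source frame index: (0×3600 + 4×60 + 46) × 60 + 43 = 17203.
Real time: 17203 / (60000/1001) = 17220203/60000 s.
Target frame: (17220203/60000) × (60) = 17220203/1000 ≈ 17220.203 → 17220.
At 60 labels/s: frame 17220 → 00:04:47:00.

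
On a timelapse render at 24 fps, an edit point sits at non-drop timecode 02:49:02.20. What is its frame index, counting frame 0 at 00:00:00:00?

243428

Total seconds to the label: (2 × 3600 + 49 × 60 + 2) = 10142.
Frame index = 10142 × 24 + 20 = 243428.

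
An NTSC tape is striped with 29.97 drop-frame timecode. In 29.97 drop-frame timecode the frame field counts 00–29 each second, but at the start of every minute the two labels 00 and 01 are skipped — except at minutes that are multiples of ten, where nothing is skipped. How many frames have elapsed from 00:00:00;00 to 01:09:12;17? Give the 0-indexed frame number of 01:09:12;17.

As if non-drop at 30 labels/s: (1 × 3600 + 9 × 60 + 12) × 30 + 17 = 124577.
Minute boundaries passed: 69; those not divisible by 10: 69 − 6 = 63; dropped labels = 2 × 63 = 126.
Actual frame index = 124577 − 126 = 124451.

124451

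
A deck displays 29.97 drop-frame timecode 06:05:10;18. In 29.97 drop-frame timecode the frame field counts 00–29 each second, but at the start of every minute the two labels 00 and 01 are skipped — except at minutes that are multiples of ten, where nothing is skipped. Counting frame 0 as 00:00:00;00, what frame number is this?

Complete 10-minute blocks: 36, each 17982 frames → 647352.
Remaining 5 whole minutes in the current block: 1800 + 4 × 1798 = 8992 frames.
Within the current minute: 10 × 30 + 18 − 2 = 316 (labels ;00/;01 skipped at this minute). Total = 647352 + 8992 + 316 = 656660.

656660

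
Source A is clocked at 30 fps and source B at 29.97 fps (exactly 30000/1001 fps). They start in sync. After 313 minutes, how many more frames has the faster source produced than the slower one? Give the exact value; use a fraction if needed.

563400/1001 frames

313 min = 18780 s.
A emits 30 × 18780 = 563400 frames; B emits 30000/1001 × 18780 = 563400000/1001.
Difference = 563400/1001 frames (≈ 562.8372); B is behind A.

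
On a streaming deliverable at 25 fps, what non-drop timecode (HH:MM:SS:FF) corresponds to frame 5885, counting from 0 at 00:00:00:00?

00:03:55:10

5885 ÷ 25 = 235 full seconds, remainder 10 frames.
235 s = 0 h 3 min 55 s.
Timecode: 00:03:55:10.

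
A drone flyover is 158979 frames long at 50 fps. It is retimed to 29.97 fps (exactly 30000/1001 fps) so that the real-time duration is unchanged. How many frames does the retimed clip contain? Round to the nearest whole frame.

Frames at target rate = 158979 × (30000/1001) / (50) = 95387400/1001 ≈ 95292.108.
Nearest whole frame: 95292.

95292 frames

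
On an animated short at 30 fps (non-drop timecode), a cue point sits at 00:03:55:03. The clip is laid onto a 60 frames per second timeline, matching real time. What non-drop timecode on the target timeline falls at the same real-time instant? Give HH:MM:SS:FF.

00:03:55:06

Source frame index: (0×3600 + 3×60 + 55) × 30 + 3 = 7053.
Real time: 7053 / (30) = 2351/10 s.
Target frame: (2351/10) × (60) = 14106.
At 60 labels/s: frame 14106 → 00:03:55:06.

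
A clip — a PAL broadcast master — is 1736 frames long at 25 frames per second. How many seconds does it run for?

69.44 seconds

Running time = 1736 / (25) = 69.44 s.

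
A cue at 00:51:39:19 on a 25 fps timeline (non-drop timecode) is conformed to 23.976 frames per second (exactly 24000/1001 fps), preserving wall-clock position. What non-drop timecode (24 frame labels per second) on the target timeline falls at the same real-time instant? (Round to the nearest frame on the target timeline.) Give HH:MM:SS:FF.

00:51:36:16

Source frame index: (0×3600 + 51×60 + 39) × 25 + 19 = 77494.
Real time: 77494 / (25) = 77494/25 s.
Target frame: (77494/25) × (24000/1001) = 74394240/1001 ≈ 74319.920 → 74320.
At 24 labels/s: frame 74320 → 00:51:36:16.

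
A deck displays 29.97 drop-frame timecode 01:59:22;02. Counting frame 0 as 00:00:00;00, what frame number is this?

214646

Complete 10-minute blocks: 11, each 17982 frames → 197802.
Remaining 9 whole minutes in the current block: 1800 + 8 × 1798 = 16184 frames.
Within the current minute: 22 × 30 + 2 − 2 = 660 (labels ;00/;01 skipped at this minute). Total = 197802 + 16184 + 660 = 214646.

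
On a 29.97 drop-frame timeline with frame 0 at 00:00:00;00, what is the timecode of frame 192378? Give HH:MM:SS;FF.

01:46:59;00

Each 10-minute DF block holds 10 × 60 × 30 − 9 × 2 = 17982 frames. 192378 ÷ 17982 → 10 full blocks, remainder 12558.
Within the partial block the first minute is 1800 frames and each further minute 1798, so 6 further minute boundaries passed. Total skipped labels = 18 × 10 + 2 × 6 = 192.
Non-drop label index = 192378 + 192 = 192570; at 30 labels/s that is 01:46:59:00, i.e. DF 01:46:59;00.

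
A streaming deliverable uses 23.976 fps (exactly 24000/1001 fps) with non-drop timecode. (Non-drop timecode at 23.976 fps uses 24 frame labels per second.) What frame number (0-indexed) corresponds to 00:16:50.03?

Total seconds to the label: (0 × 3600 + 16 × 60 + 50) = 1010.
Frame index = 1010 × 24 + 3 = 24243.

frame 24243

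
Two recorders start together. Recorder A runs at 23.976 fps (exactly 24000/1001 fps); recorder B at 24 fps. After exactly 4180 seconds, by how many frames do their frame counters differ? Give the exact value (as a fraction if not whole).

9120/91 frames

A emits 24000/1001 × 4180 = 9120000/91 frames; B emits 24 × 4180 = 100320.
Difference = 9120/91 frames (≈ 100.2198); B is ahead of A.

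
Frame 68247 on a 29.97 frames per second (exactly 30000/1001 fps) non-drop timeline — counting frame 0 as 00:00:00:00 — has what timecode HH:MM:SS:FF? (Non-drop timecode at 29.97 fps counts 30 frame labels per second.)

00:37:54:27

68247 ÷ 30 = 2274 full seconds, remainder 27 frames.
2274 s = 0 h 37 min 54 s.
Timecode: 00:37:54:27.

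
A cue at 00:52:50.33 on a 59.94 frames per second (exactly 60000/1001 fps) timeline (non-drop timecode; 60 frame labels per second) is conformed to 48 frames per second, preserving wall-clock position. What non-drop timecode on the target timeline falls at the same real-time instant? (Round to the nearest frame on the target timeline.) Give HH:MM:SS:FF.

Source frame index: (0×3600 + 52×60 + 50) × 60 + 33 = 190233.
Real time: 190233 / (60000/1001) = 63474411/20000 s.
Target frame: (63474411/20000) × (48) = 190423233/1250 ≈ 152338.586 → 152339.
At 48 labels/s: frame 152339 → 00:52:53:35.

00:52:53:35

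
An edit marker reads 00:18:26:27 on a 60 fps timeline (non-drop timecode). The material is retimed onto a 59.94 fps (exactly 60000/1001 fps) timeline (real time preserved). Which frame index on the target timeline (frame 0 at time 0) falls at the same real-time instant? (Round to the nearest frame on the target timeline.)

frame 66321

Source frame index: (0×3600 + 18×60 + 26) × 60 + 27 = 66387.
Real time: 66387 / (60) = 22129/20 s.
Target frame: (22129/20) × (60000/1001) = 66387000/1001 ≈ 66320.679 → 66321.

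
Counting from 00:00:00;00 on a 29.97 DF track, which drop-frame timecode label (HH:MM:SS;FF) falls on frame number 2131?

Ten DF minutes hold 17982 frames, so frame 2131 lies in block 0 (frames 0–17981) with 2131 frames into that block.
The block's first minute is 1800 frames and the rest 1798 each; 2131 frames reaches minute 1, so 0 × 18 + 1 × 2 = 2 labels have been skipped so far.
Adding those back, label number 2131 + 2 = 2133 at 30 labels/s is 71 s + 3 f = 0 h 1 min 11 s frame 3, i.e. 00:01:11;03.

00:01:11;03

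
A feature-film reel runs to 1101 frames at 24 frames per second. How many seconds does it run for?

Running time = 1101 / (24) = 45.875 s.

45.875 seconds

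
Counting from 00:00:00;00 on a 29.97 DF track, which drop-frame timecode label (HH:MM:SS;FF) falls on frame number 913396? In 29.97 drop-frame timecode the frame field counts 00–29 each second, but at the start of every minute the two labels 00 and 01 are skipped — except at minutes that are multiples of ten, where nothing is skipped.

Ten DF minutes hold 17982 frames, so frame 913396 lies in block 50 (frames 899100–917081) with 14296 frames into that block.
The block's first minute is 1800 frames and the rest 1798 each; 14296 frames reaches minute 7, so 50 × 18 + 7 × 2 = 914 labels have been skipped so far.
Adding those back, label number 913396 + 914 = 914310 at 30 labels/s is 30477 s + 0 f = 8 h 27 min 57 s frame 0, i.e. 08:27:57;00.

08:27:57;00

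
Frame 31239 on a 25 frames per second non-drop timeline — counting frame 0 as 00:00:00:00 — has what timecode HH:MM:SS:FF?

00:20:49:14

31239 ÷ 25 = 1249 full seconds, remainder 14 frames.
1249 s = 0 h 20 min 49 s.
Timecode: 00:20:49:14.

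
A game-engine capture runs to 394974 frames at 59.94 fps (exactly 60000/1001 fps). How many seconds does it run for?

6589.4829 seconds

Running time = 394974 / (60000/1001) = 6589.4829 s.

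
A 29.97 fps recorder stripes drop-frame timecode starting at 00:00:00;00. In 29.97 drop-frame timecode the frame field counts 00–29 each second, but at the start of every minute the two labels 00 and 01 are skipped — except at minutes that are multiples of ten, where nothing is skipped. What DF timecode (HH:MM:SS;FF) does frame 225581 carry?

Each 10-minute DF block holds 10 × 60 × 30 − 9 × 2 = 17982 frames. 225581 ÷ 17982 → 12 full blocks, remainder 9797.
Within the partial block the first minute is 1800 frames and each further minute 1798, so 5 further minute boundaries passed. Total skipped labels = 18 × 12 + 2 × 5 = 226.
Non-drop label index = 225581 + 226 = 225807; at 30 labels/s that is 02:05:26:27, i.e. DF 02:05:26;27.

02:05:26;27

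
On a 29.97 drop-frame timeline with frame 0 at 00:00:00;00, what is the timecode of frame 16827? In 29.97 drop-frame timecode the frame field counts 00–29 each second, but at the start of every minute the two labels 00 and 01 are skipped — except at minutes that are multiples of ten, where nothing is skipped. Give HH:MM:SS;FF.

Each 10-minute DF block holds 10 × 60 × 30 − 9 × 2 = 17982 frames. 16827 ÷ 17982 → 0 full blocks, remainder 16827.
Within the partial block the first minute is 1800 frames and each further minute 1798, so 9 further minute boundaries passed. Total skipped labels = 18 × 0 + 2 × 9 = 18.
Non-drop label index = 16827 + 18 = 16845; at 30 labels/s that is 00:09:21:15, i.e. DF 00:09:21;15.

00:09:21;15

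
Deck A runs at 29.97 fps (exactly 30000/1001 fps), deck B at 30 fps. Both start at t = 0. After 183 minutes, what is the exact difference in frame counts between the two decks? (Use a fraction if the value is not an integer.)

329400/1001 frames

183 min = 10980 s.
A emits 30000/1001 × 10980 = 329400000/1001 frames; B emits 30 × 10980 = 329400.
Difference = 329400/1001 frames (≈ 329.0709); B is ahead of A.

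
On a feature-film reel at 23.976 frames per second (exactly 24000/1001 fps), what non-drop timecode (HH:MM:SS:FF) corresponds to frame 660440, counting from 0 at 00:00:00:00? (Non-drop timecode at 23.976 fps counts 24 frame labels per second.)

660440 ÷ 24 = 27518 full seconds, remainder 8 frames.
27518 s = 7 h 38 min 38 s.
Timecode: 07:38:38:08.

07:38:38:08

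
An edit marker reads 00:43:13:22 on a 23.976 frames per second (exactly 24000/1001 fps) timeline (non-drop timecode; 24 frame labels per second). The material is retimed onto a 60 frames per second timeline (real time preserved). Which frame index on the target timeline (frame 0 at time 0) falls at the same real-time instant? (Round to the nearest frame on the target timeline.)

Source frame index: (0×3600 + 43×60 + 13) × 24 + 22 = 62254.
Real time: 62254 / (24000/1001) = 31158127/12000 s.
Target frame: (31158127/12000) × (60) = 31158127/200 ≈ 155790.635 → 155791.

frame 155791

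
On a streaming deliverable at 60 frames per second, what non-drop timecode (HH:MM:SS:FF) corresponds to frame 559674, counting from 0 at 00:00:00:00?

559674 ÷ 60 = 9327 full seconds, remainder 54 frames.
9327 s = 2 h 35 min 27 s.
Timecode: 02:35:27:54.

02:35:27:54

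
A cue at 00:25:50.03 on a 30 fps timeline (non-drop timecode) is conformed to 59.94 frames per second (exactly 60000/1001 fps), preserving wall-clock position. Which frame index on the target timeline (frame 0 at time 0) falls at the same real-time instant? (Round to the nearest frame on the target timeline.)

frame 92913

Source frame index: (0×3600 + 25×60 + 50) × 30 + 3 = 46503.
Real time: 46503 / (30) = 15501/10 s.
Target frame: (15501/10) × (60000/1001) = 93006000/1001 ≈ 92913.087 → 92913.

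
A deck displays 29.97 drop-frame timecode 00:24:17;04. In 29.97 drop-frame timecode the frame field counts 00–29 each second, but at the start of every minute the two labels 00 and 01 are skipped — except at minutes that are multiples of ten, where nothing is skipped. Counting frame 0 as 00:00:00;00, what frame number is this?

43670

As if non-drop at 30 labels/s: (0 × 3600 + 24 × 60 + 17) × 30 + 4 = 43714.
Minute boundaries passed: 24; those not divisible by 10: 24 − 2 = 22; dropped labels = 2 × 22 = 44.
Actual frame index = 43714 − 44 = 43670.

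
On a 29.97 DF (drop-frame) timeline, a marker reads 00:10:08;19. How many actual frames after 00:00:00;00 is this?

18241

Complete 10-minute blocks: 1, each 17982 frames → 17982.
Remaining 0 whole minutes in the current block: 0 frames.
Within the current minute: 8 × 30 + 19 = 259. Total = 17982 + 0 + 259 = 18241.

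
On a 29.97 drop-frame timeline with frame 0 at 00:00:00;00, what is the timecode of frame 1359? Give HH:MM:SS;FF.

Ten DF minutes hold 17982 frames, so frame 1359 lies in block 0 (frames 0–17981) with 1359 frames into that block.
The block's first minute is 1800 frames and the rest 1798 each; 1359 frames reaches minute 0, so 0 × 18 + 0 × 2 = 0 labels have been skipped so far.
Adding those back, label number 1359 + 0 = 1359 at 30 labels/s is 45 s + 9 f = 0 h 0 min 45 s frame 9, i.e. 00:00:45;09.

00:00:45;09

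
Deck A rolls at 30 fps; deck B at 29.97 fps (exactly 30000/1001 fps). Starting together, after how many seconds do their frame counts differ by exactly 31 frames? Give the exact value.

31031/30 seconds

The gap grows by |30000/1001 − 30| = 30/1001 frames per second.
Time for a 31-frame gap: 31 ÷ (30/1001) = 31031/30 s.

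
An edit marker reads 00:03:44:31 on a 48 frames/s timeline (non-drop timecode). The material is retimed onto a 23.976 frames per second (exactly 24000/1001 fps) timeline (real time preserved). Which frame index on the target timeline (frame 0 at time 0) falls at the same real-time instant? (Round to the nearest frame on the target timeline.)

frame 5386

Source frame index: (0×3600 + 3×60 + 44) × 48 + 31 = 10783.
Real time: 10783 / (48) = 10783/48 s.
Target frame: (10783/48) × (24000/1001) = 5391500/1001 ≈ 5386.114 → 5386.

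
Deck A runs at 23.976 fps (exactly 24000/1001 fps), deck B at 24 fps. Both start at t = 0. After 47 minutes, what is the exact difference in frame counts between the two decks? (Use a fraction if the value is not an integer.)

67680/1001 frames

47 min = 2820 s.
A emits 24000/1001 × 2820 = 67680000/1001 frames; B emits 24 × 2820 = 67680.
Difference = 67680/1001 frames (≈ 67.6124); B is ahead of A.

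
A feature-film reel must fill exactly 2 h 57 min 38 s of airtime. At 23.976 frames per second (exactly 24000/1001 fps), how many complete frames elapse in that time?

255536 frames

2 h 57 min 38 s = 10658 s.
Frames = 10658 × 24000/1001 = 255792000/1001 ≈ 255536.4635.
Complete frames: 255536.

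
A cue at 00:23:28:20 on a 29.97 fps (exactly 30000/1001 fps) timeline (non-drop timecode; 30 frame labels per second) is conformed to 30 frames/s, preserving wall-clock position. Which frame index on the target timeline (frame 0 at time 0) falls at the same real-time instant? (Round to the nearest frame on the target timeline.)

Source frame index: (0×3600 + 23×60 + 28) × 30 + 20 = 42260.
Real time: 42260 / (30000/1001) = 2115113/1500 s.
Target frame: (2115113/1500) × (30) = 2115113/50 ≈ 42302.260 → 42302.

frame 42302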